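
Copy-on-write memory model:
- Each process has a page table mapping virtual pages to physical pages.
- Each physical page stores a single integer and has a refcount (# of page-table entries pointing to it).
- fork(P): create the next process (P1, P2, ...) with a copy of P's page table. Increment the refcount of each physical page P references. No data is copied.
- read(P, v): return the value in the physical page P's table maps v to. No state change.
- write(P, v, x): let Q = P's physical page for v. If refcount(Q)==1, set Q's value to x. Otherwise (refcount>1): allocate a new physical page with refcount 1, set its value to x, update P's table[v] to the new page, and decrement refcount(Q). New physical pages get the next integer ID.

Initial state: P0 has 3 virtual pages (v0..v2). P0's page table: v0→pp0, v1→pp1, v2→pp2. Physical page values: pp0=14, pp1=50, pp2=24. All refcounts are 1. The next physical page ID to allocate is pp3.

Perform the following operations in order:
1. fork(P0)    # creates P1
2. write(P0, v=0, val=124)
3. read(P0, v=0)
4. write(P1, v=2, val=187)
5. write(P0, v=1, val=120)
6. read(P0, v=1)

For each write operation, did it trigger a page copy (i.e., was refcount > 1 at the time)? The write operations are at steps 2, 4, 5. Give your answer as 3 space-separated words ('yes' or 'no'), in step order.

Op 1: fork(P0) -> P1. 3 ppages; refcounts: pp0:2 pp1:2 pp2:2
Op 2: write(P0, v0, 124). refcount(pp0)=2>1 -> COPY to pp3. 4 ppages; refcounts: pp0:1 pp1:2 pp2:2 pp3:1
Op 3: read(P0, v0) -> 124. No state change.
Op 4: write(P1, v2, 187). refcount(pp2)=2>1 -> COPY to pp4. 5 ppages; refcounts: pp0:1 pp1:2 pp2:1 pp3:1 pp4:1
Op 5: write(P0, v1, 120). refcount(pp1)=2>1 -> COPY to pp5. 6 ppages; refcounts: pp0:1 pp1:1 pp2:1 pp3:1 pp4:1 pp5:1
Op 6: read(P0, v1) -> 120. No state change.

yes yes yes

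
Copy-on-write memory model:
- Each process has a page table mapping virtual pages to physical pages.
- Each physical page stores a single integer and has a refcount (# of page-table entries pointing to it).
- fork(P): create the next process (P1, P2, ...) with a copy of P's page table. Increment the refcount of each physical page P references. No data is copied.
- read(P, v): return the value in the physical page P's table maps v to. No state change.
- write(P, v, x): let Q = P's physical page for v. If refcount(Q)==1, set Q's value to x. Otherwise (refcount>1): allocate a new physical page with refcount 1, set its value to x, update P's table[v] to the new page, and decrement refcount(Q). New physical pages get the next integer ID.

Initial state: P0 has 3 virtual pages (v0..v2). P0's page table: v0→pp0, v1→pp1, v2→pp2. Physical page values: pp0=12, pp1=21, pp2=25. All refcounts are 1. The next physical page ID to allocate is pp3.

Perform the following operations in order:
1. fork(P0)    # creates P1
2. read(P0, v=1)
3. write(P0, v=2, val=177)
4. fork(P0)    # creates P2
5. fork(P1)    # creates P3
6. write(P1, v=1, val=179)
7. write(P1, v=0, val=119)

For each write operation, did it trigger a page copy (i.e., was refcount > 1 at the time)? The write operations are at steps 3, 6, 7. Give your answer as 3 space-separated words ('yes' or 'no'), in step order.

Op 1: fork(P0) -> P1. 3 ppages; refcounts: pp0:2 pp1:2 pp2:2
Op 2: read(P0, v1) -> 21. No state change.
Op 3: write(P0, v2, 177). refcount(pp2)=2>1 -> COPY to pp3. 4 ppages; refcounts: pp0:2 pp1:2 pp2:1 pp3:1
Op 4: fork(P0) -> P2. 4 ppages; refcounts: pp0:3 pp1:3 pp2:1 pp3:2
Op 5: fork(P1) -> P3. 4 ppages; refcounts: pp0:4 pp1:4 pp2:2 pp3:2
Op 6: write(P1, v1, 179). refcount(pp1)=4>1 -> COPY to pp4. 5 ppages; refcounts: pp0:4 pp1:3 pp2:2 pp3:2 pp4:1
Op 7: write(P1, v0, 119). refcount(pp0)=4>1 -> COPY to pp5. 6 ppages; refcounts: pp0:3 pp1:3 pp2:2 pp3:2 pp4:1 pp5:1

yes yes yes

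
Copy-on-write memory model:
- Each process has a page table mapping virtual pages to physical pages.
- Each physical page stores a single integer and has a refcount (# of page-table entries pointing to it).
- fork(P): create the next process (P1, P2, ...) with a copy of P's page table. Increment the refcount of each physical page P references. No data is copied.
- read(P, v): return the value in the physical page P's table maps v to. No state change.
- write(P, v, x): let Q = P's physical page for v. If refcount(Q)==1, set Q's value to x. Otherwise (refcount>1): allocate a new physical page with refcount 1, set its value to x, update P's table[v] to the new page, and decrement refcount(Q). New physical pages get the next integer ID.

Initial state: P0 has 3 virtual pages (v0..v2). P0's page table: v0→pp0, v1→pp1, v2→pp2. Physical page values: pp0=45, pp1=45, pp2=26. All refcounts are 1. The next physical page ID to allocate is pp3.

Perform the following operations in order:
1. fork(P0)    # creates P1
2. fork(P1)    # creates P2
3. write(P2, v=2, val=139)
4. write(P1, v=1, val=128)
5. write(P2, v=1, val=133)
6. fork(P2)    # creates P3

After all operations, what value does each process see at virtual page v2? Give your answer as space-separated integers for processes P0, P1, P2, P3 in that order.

Op 1: fork(P0) -> P1. 3 ppages; refcounts: pp0:2 pp1:2 pp2:2
Op 2: fork(P1) -> P2. 3 ppages; refcounts: pp0:3 pp1:3 pp2:3
Op 3: write(P2, v2, 139). refcount(pp2)=3>1 -> COPY to pp3. 4 ppages; refcounts: pp0:3 pp1:3 pp2:2 pp3:1
Op 4: write(P1, v1, 128). refcount(pp1)=3>1 -> COPY to pp4. 5 ppages; refcounts: pp0:3 pp1:2 pp2:2 pp3:1 pp4:1
Op 5: write(P2, v1, 133). refcount(pp1)=2>1 -> COPY to pp5. 6 ppages; refcounts: pp0:3 pp1:1 pp2:2 pp3:1 pp4:1 pp5:1
Op 6: fork(P2) -> P3. 6 ppages; refcounts: pp0:4 pp1:1 pp2:2 pp3:2 pp4:1 pp5:2
P0: v2 -> pp2 = 26
P1: v2 -> pp2 = 26
P2: v2 -> pp3 = 139
P3: v2 -> pp3 = 139

Answer: 26 26 139 139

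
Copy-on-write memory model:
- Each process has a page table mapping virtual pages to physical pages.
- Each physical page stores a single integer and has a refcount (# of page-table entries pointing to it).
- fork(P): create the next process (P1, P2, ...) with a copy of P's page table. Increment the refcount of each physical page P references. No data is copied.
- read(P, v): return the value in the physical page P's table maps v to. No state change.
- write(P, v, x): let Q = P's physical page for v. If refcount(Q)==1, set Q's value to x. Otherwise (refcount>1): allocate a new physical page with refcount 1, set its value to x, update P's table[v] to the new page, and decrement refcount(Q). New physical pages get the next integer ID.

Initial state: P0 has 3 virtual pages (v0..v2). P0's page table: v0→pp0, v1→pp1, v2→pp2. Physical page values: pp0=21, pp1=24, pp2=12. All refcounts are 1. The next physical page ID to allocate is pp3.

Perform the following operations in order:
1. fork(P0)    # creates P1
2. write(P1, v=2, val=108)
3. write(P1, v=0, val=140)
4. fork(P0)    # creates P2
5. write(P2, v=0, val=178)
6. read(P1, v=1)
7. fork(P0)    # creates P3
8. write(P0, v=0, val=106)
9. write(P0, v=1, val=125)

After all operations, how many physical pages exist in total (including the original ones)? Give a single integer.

Op 1: fork(P0) -> P1. 3 ppages; refcounts: pp0:2 pp1:2 pp2:2
Op 2: write(P1, v2, 108). refcount(pp2)=2>1 -> COPY to pp3. 4 ppages; refcounts: pp0:2 pp1:2 pp2:1 pp3:1
Op 3: write(P1, v0, 140). refcount(pp0)=2>1 -> COPY to pp4. 5 ppages; refcounts: pp0:1 pp1:2 pp2:1 pp3:1 pp4:1
Op 4: fork(P0) -> P2. 5 ppages; refcounts: pp0:2 pp1:3 pp2:2 pp3:1 pp4:1
Op 5: write(P2, v0, 178). refcount(pp0)=2>1 -> COPY to pp5. 6 ppages; refcounts: pp0:1 pp1:3 pp2:2 pp3:1 pp4:1 pp5:1
Op 6: read(P1, v1) -> 24. No state change.
Op 7: fork(P0) -> P3. 6 ppages; refcounts: pp0:2 pp1:4 pp2:3 pp3:1 pp4:1 pp5:1
Op 8: write(P0, v0, 106). refcount(pp0)=2>1 -> COPY to pp6. 7 ppages; refcounts: pp0:1 pp1:4 pp2:3 pp3:1 pp4:1 pp5:1 pp6:1
Op 9: write(P0, v1, 125). refcount(pp1)=4>1 -> COPY to pp7. 8 ppages; refcounts: pp0:1 pp1:3 pp2:3 pp3:1 pp4:1 pp5:1 pp6:1 pp7:1

Answer: 8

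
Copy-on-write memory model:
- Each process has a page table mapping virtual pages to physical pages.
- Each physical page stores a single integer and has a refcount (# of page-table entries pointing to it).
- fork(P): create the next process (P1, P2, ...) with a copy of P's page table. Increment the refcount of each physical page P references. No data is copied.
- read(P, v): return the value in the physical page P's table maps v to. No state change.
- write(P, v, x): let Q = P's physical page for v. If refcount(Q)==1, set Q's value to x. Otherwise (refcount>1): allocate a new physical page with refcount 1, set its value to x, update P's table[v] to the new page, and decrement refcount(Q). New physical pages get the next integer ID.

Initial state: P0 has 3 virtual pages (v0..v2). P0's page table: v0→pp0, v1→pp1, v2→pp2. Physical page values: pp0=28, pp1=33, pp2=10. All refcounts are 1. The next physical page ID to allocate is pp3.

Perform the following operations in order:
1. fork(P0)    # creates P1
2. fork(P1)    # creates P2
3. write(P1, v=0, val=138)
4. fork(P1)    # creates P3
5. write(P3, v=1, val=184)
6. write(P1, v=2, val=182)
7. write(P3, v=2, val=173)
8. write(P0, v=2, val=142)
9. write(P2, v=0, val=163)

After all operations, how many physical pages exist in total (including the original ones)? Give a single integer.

Answer: 9

Derivation:
Op 1: fork(P0) -> P1. 3 ppages; refcounts: pp0:2 pp1:2 pp2:2
Op 2: fork(P1) -> P2. 3 ppages; refcounts: pp0:3 pp1:3 pp2:3
Op 3: write(P1, v0, 138). refcount(pp0)=3>1 -> COPY to pp3. 4 ppages; refcounts: pp0:2 pp1:3 pp2:3 pp3:1
Op 4: fork(P1) -> P3. 4 ppages; refcounts: pp0:2 pp1:4 pp2:4 pp3:2
Op 5: write(P3, v1, 184). refcount(pp1)=4>1 -> COPY to pp4. 5 ppages; refcounts: pp0:2 pp1:3 pp2:4 pp3:2 pp4:1
Op 6: write(P1, v2, 182). refcount(pp2)=4>1 -> COPY to pp5. 6 ppages; refcounts: pp0:2 pp1:3 pp2:3 pp3:2 pp4:1 pp5:1
Op 7: write(P3, v2, 173). refcount(pp2)=3>1 -> COPY to pp6. 7 ppages; refcounts: pp0:2 pp1:3 pp2:2 pp3:2 pp4:1 pp5:1 pp6:1
Op 8: write(P0, v2, 142). refcount(pp2)=2>1 -> COPY to pp7. 8 ppages; refcounts: pp0:2 pp1:3 pp2:1 pp3:2 pp4:1 pp5:1 pp6:1 pp7:1
Op 9: write(P2, v0, 163). refcount(pp0)=2>1 -> COPY to pp8. 9 ppages; refcounts: pp0:1 pp1:3 pp2:1 pp3:2 pp4:1 pp5:1 pp6:1 pp7:1 pp8:1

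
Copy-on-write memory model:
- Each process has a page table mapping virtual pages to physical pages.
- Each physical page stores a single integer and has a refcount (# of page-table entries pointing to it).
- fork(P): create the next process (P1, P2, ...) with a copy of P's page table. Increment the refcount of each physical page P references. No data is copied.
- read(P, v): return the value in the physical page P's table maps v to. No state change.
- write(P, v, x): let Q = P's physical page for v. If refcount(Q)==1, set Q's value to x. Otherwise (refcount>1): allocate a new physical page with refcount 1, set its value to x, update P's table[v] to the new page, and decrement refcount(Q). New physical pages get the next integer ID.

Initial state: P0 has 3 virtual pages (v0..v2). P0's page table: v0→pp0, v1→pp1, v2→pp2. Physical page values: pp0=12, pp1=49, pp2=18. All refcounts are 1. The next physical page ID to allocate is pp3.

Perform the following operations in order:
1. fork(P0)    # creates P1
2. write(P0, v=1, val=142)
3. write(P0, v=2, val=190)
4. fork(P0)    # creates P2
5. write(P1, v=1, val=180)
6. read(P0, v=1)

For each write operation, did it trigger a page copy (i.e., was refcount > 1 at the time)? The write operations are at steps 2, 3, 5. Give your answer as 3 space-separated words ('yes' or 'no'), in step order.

Op 1: fork(P0) -> P1. 3 ppages; refcounts: pp0:2 pp1:2 pp2:2
Op 2: write(P0, v1, 142). refcount(pp1)=2>1 -> COPY to pp3. 4 ppages; refcounts: pp0:2 pp1:1 pp2:2 pp3:1
Op 3: write(P0, v2, 190). refcount(pp2)=2>1 -> COPY to pp4. 5 ppages; refcounts: pp0:2 pp1:1 pp2:1 pp3:1 pp4:1
Op 4: fork(P0) -> P2. 5 ppages; refcounts: pp0:3 pp1:1 pp2:1 pp3:2 pp4:2
Op 5: write(P1, v1, 180). refcount(pp1)=1 -> write in place. 5 ppages; refcounts: pp0:3 pp1:1 pp2:1 pp3:2 pp4:2
Op 6: read(P0, v1) -> 142. No state change.

yes yes no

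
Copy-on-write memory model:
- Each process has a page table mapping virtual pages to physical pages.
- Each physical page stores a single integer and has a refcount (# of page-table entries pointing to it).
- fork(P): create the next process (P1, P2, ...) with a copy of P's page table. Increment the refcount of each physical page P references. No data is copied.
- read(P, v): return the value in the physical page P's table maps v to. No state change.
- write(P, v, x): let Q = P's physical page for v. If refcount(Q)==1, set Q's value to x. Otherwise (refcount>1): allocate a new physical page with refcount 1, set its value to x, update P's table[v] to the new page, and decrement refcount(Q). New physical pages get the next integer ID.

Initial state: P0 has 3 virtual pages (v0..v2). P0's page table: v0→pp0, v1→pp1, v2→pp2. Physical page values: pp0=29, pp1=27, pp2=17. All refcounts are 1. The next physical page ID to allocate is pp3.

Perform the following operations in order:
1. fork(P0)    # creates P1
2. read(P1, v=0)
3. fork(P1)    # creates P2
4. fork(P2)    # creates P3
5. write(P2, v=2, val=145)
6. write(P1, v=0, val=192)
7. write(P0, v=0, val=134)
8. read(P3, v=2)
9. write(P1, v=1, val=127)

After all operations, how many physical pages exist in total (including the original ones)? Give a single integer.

Answer: 7

Derivation:
Op 1: fork(P0) -> P1. 3 ppages; refcounts: pp0:2 pp1:2 pp2:2
Op 2: read(P1, v0) -> 29. No state change.
Op 3: fork(P1) -> P2. 3 ppages; refcounts: pp0:3 pp1:3 pp2:3
Op 4: fork(P2) -> P3. 3 ppages; refcounts: pp0:4 pp1:4 pp2:4
Op 5: write(P2, v2, 145). refcount(pp2)=4>1 -> COPY to pp3. 4 ppages; refcounts: pp0:4 pp1:4 pp2:3 pp3:1
Op 6: write(P1, v0, 192). refcount(pp0)=4>1 -> COPY to pp4. 5 ppages; refcounts: pp0:3 pp1:4 pp2:3 pp3:1 pp4:1
Op 7: write(P0, v0, 134). refcount(pp0)=3>1 -> COPY to pp5. 6 ppages; refcounts: pp0:2 pp1:4 pp2:3 pp3:1 pp4:1 pp5:1
Op 8: read(P3, v2) -> 17. No state change.
Op 9: write(P1, v1, 127). refcount(pp1)=4>1 -> COPY to pp6. 7 ppages; refcounts: pp0:2 pp1:3 pp2:3 pp3:1 pp4:1 pp5:1 pp6:1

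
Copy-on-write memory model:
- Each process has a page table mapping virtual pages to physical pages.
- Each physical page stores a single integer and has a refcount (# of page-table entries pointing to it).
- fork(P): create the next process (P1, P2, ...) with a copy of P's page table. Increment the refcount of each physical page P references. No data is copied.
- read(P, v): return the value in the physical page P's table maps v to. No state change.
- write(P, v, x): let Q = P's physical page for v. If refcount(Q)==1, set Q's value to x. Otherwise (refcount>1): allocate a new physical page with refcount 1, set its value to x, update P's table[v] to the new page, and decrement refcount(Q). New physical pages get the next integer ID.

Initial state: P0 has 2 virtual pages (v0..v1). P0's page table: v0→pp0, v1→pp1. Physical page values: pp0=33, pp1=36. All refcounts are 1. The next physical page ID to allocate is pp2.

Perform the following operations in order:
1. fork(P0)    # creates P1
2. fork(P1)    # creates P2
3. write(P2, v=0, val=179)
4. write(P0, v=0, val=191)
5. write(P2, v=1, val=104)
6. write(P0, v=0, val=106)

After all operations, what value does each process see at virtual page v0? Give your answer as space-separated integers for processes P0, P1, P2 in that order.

Op 1: fork(P0) -> P1. 2 ppages; refcounts: pp0:2 pp1:2
Op 2: fork(P1) -> P2. 2 ppages; refcounts: pp0:3 pp1:3
Op 3: write(P2, v0, 179). refcount(pp0)=3>1 -> COPY to pp2. 3 ppages; refcounts: pp0:2 pp1:3 pp2:1
Op 4: write(P0, v0, 191). refcount(pp0)=2>1 -> COPY to pp3. 4 ppages; refcounts: pp0:1 pp1:3 pp2:1 pp3:1
Op 5: write(P2, v1, 104). refcount(pp1)=3>1 -> COPY to pp4. 5 ppages; refcounts: pp0:1 pp1:2 pp2:1 pp3:1 pp4:1
Op 6: write(P0, v0, 106). refcount(pp3)=1 -> write in place. 5 ppages; refcounts: pp0:1 pp1:2 pp2:1 pp3:1 pp4:1
P0: v0 -> pp3 = 106
P1: v0 -> pp0 = 33
P2: v0 -> pp2 = 179

Answer: 106 33 179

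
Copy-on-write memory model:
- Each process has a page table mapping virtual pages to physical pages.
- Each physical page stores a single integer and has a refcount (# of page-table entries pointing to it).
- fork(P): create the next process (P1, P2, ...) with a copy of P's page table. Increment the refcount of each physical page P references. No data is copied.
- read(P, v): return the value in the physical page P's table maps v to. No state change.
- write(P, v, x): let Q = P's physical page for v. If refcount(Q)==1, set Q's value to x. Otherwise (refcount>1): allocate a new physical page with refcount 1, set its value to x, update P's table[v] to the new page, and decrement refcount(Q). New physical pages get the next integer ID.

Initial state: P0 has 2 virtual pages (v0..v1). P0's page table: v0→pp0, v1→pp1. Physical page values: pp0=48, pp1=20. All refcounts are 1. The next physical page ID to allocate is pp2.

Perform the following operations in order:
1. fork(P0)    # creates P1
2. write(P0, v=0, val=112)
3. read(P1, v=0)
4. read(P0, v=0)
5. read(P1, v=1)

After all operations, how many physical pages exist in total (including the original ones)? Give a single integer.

Answer: 3

Derivation:
Op 1: fork(P0) -> P1. 2 ppages; refcounts: pp0:2 pp1:2
Op 2: write(P0, v0, 112). refcount(pp0)=2>1 -> COPY to pp2. 3 ppages; refcounts: pp0:1 pp1:2 pp2:1
Op 3: read(P1, v0) -> 48. No state change.
Op 4: read(P0, v0) -> 112. No state change.
Op 5: read(P1, v1) -> 20. No state change.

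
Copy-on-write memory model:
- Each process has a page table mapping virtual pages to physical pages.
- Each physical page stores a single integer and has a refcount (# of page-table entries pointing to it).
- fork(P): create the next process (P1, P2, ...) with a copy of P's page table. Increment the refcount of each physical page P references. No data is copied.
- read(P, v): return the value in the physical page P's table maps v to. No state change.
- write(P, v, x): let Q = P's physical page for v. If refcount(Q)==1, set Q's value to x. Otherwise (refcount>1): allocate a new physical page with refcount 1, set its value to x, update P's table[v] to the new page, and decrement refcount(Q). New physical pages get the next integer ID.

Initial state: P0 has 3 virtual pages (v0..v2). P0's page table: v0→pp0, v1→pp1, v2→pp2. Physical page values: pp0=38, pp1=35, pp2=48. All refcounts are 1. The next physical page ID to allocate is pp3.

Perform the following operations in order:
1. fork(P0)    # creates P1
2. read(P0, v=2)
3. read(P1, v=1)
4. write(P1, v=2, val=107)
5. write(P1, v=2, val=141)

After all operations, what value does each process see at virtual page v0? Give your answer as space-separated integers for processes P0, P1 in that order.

Op 1: fork(P0) -> P1. 3 ppages; refcounts: pp0:2 pp1:2 pp2:2
Op 2: read(P0, v2) -> 48. No state change.
Op 3: read(P1, v1) -> 35. No state change.
Op 4: write(P1, v2, 107). refcount(pp2)=2>1 -> COPY to pp3. 4 ppages; refcounts: pp0:2 pp1:2 pp2:1 pp3:1
Op 5: write(P1, v2, 141). refcount(pp3)=1 -> write in place. 4 ppages; refcounts: pp0:2 pp1:2 pp2:1 pp3:1
P0: v0 -> pp0 = 38
P1: v0 -> pp0 = 38

Answer: 38 38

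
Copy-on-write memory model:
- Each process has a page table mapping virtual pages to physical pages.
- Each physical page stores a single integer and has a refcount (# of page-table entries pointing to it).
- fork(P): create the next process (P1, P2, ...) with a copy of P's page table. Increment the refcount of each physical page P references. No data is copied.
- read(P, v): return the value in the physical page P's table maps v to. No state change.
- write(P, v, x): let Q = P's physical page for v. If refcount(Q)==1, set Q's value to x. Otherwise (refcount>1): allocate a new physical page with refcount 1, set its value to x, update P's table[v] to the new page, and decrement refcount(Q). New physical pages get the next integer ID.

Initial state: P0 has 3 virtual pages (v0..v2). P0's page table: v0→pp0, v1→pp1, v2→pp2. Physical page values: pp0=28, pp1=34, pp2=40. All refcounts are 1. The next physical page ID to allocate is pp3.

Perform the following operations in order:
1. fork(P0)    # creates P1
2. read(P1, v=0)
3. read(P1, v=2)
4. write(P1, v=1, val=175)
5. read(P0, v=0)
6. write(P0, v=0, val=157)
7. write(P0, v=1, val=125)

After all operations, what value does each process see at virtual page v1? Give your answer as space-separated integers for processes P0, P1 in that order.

Answer: 125 175

Derivation:
Op 1: fork(P0) -> P1. 3 ppages; refcounts: pp0:2 pp1:2 pp2:2
Op 2: read(P1, v0) -> 28. No state change.
Op 3: read(P1, v2) -> 40. No state change.
Op 4: write(P1, v1, 175). refcount(pp1)=2>1 -> COPY to pp3. 4 ppages; refcounts: pp0:2 pp1:1 pp2:2 pp3:1
Op 5: read(P0, v0) -> 28. No state change.
Op 6: write(P0, v0, 157). refcount(pp0)=2>1 -> COPY to pp4. 5 ppages; refcounts: pp0:1 pp1:1 pp2:2 pp3:1 pp4:1
Op 7: write(P0, v1, 125). refcount(pp1)=1 -> write in place. 5 ppages; refcounts: pp0:1 pp1:1 pp2:2 pp3:1 pp4:1
P0: v1 -> pp1 = 125
P1: v1 -> pp3 = 175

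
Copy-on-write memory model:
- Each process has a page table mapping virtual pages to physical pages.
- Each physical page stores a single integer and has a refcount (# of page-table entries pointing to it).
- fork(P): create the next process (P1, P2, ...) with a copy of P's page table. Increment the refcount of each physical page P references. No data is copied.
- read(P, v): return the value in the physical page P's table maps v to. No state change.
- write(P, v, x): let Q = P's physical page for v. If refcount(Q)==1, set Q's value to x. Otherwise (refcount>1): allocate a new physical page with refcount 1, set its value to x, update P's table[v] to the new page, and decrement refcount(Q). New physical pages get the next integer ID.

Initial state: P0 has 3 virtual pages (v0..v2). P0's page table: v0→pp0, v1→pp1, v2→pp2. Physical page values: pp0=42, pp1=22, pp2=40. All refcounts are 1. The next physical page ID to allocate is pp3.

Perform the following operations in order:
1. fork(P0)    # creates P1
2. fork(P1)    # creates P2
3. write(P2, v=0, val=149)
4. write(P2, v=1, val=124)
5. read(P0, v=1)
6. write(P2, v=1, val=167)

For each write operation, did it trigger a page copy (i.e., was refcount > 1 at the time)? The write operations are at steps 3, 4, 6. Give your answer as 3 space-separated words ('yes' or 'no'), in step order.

Op 1: fork(P0) -> P1. 3 ppages; refcounts: pp0:2 pp1:2 pp2:2
Op 2: fork(P1) -> P2. 3 ppages; refcounts: pp0:3 pp1:3 pp2:3
Op 3: write(P2, v0, 149). refcount(pp0)=3>1 -> COPY to pp3. 4 ppages; refcounts: pp0:2 pp1:3 pp2:3 pp3:1
Op 4: write(P2, v1, 124). refcount(pp1)=3>1 -> COPY to pp4. 5 ppages; refcounts: pp0:2 pp1:2 pp2:3 pp3:1 pp4:1
Op 5: read(P0, v1) -> 22. No state change.
Op 6: write(P2, v1, 167). refcount(pp4)=1 -> write in place. 5 ppages; refcounts: pp0:2 pp1:2 pp2:3 pp3:1 pp4:1

yes yes no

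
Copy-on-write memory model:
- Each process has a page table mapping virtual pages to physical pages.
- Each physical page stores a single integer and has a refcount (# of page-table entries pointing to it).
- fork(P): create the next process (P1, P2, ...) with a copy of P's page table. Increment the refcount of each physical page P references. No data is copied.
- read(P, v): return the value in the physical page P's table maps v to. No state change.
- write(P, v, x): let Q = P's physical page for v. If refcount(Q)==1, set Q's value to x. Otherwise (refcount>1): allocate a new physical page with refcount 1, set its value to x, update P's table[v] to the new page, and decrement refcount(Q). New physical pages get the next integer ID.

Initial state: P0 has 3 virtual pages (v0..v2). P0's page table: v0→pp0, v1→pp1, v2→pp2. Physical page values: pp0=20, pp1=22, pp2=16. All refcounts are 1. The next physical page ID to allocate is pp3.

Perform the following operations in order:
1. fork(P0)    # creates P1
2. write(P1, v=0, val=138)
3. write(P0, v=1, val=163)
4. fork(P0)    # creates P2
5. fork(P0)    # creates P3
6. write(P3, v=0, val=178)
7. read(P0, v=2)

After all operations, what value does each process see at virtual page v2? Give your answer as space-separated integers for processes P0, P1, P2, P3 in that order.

Op 1: fork(P0) -> P1. 3 ppages; refcounts: pp0:2 pp1:2 pp2:2
Op 2: write(P1, v0, 138). refcount(pp0)=2>1 -> COPY to pp3. 4 ppages; refcounts: pp0:1 pp1:2 pp2:2 pp3:1
Op 3: write(P0, v1, 163). refcount(pp1)=2>1 -> COPY to pp4. 5 ppages; refcounts: pp0:1 pp1:1 pp2:2 pp3:1 pp4:1
Op 4: fork(P0) -> P2. 5 ppages; refcounts: pp0:2 pp1:1 pp2:3 pp3:1 pp4:2
Op 5: fork(P0) -> P3. 5 ppages; refcounts: pp0:3 pp1:1 pp2:4 pp3:1 pp4:3
Op 6: write(P3, v0, 178). refcount(pp0)=3>1 -> COPY to pp5. 6 ppages; refcounts: pp0:2 pp1:1 pp2:4 pp3:1 pp4:3 pp5:1
Op 7: read(P0, v2) -> 16. No state change.
P0: v2 -> pp2 = 16
P1: v2 -> pp2 = 16
P2: v2 -> pp2 = 16
P3: v2 -> pp2 = 16

Answer: 16 16 16 16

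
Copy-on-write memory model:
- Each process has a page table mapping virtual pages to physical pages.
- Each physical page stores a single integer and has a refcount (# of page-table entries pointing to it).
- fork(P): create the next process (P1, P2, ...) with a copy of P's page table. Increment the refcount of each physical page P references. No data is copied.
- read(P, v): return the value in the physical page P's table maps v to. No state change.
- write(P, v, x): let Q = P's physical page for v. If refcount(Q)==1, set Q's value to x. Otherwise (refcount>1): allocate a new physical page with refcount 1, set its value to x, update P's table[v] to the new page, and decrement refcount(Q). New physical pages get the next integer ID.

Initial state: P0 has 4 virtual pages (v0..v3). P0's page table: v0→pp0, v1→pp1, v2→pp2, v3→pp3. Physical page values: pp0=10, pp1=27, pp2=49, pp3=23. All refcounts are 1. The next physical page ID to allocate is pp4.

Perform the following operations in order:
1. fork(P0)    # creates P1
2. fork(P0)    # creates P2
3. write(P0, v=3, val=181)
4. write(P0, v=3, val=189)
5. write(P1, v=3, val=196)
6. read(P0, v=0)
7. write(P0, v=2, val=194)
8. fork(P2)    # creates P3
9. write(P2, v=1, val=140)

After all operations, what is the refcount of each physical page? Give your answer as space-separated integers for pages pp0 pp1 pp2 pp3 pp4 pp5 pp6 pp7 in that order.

Op 1: fork(P0) -> P1. 4 ppages; refcounts: pp0:2 pp1:2 pp2:2 pp3:2
Op 2: fork(P0) -> P2. 4 ppages; refcounts: pp0:3 pp1:3 pp2:3 pp3:3
Op 3: write(P0, v3, 181). refcount(pp3)=3>1 -> COPY to pp4. 5 ppages; refcounts: pp0:3 pp1:3 pp2:3 pp3:2 pp4:1
Op 4: write(P0, v3, 189). refcount(pp4)=1 -> write in place. 5 ppages; refcounts: pp0:3 pp1:3 pp2:3 pp3:2 pp4:1
Op 5: write(P1, v3, 196). refcount(pp3)=2>1 -> COPY to pp5. 6 ppages; refcounts: pp0:3 pp1:3 pp2:3 pp3:1 pp4:1 pp5:1
Op 6: read(P0, v0) -> 10. No state change.
Op 7: write(P0, v2, 194). refcount(pp2)=3>1 -> COPY to pp6. 7 ppages; refcounts: pp0:3 pp1:3 pp2:2 pp3:1 pp4:1 pp5:1 pp6:1
Op 8: fork(P2) -> P3. 7 ppages; refcounts: pp0:4 pp1:4 pp2:3 pp3:2 pp4:1 pp5:1 pp6:1
Op 9: write(P2, v1, 140). refcount(pp1)=4>1 -> COPY to pp7. 8 ppages; refcounts: pp0:4 pp1:3 pp2:3 pp3:2 pp4:1 pp5:1 pp6:1 pp7:1

Answer: 4 3 3 2 1 1 1 1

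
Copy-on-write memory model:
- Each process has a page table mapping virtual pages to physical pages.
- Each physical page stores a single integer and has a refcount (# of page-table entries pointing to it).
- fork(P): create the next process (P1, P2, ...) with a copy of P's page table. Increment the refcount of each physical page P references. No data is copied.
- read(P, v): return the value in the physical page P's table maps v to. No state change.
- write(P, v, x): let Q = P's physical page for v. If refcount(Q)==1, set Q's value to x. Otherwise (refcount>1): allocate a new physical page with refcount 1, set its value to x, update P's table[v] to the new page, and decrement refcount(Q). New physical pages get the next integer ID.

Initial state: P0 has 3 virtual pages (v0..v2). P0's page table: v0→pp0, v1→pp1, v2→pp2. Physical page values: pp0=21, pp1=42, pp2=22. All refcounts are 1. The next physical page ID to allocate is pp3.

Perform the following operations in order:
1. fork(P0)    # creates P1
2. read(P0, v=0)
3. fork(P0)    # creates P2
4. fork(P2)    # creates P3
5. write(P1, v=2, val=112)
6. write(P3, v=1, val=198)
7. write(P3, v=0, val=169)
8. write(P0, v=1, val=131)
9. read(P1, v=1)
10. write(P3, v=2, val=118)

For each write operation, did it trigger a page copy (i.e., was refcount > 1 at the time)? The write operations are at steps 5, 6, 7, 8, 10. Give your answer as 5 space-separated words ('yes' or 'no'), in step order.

Op 1: fork(P0) -> P1. 3 ppages; refcounts: pp0:2 pp1:2 pp2:2
Op 2: read(P0, v0) -> 21. No state change.
Op 3: fork(P0) -> P2. 3 ppages; refcounts: pp0:3 pp1:3 pp2:3
Op 4: fork(P2) -> P3. 3 ppages; refcounts: pp0:4 pp1:4 pp2:4
Op 5: write(P1, v2, 112). refcount(pp2)=4>1 -> COPY to pp3. 4 ppages; refcounts: pp0:4 pp1:4 pp2:3 pp3:1
Op 6: write(P3, v1, 198). refcount(pp1)=4>1 -> COPY to pp4. 5 ppages; refcounts: pp0:4 pp1:3 pp2:3 pp3:1 pp4:1
Op 7: write(P3, v0, 169). refcount(pp0)=4>1 -> COPY to pp5. 6 ppages; refcounts: pp0:3 pp1:3 pp2:3 pp3:1 pp4:1 pp5:1
Op 8: write(P0, v1, 131). refcount(pp1)=3>1 -> COPY to pp6. 7 ppages; refcounts: pp0:3 pp1:2 pp2:3 pp3:1 pp4:1 pp5:1 pp6:1
Op 9: read(P1, v1) -> 42. No state change.
Op 10: write(P3, v2, 118). refcount(pp2)=3>1 -> COPY to pp7. 8 ppages; refcounts: pp0:3 pp1:2 pp2:2 pp3:1 pp4:1 pp5:1 pp6:1 pp7:1

yes yes yes yes yes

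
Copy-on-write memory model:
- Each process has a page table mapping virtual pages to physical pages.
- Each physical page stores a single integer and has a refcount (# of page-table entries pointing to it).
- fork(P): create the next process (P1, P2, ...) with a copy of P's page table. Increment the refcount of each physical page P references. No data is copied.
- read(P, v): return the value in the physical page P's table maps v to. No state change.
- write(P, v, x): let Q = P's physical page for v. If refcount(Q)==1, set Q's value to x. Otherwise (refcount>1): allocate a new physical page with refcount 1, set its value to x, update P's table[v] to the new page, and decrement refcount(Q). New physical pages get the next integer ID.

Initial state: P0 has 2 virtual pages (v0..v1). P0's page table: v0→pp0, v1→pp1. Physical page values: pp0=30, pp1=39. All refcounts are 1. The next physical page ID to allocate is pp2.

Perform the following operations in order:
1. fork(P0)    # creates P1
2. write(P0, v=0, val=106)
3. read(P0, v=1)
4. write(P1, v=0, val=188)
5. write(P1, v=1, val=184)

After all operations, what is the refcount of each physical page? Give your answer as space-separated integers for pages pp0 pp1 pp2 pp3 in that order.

Answer: 1 1 1 1

Derivation:
Op 1: fork(P0) -> P1. 2 ppages; refcounts: pp0:2 pp1:2
Op 2: write(P0, v0, 106). refcount(pp0)=2>1 -> COPY to pp2. 3 ppages; refcounts: pp0:1 pp1:2 pp2:1
Op 3: read(P0, v1) -> 39. No state change.
Op 4: write(P1, v0, 188). refcount(pp0)=1 -> write in place. 3 ppages; refcounts: pp0:1 pp1:2 pp2:1
Op 5: write(P1, v1, 184). refcount(pp1)=2>1 -> COPY to pp3. 4 ppages; refcounts: pp0:1 pp1:1 pp2:1 pp3:1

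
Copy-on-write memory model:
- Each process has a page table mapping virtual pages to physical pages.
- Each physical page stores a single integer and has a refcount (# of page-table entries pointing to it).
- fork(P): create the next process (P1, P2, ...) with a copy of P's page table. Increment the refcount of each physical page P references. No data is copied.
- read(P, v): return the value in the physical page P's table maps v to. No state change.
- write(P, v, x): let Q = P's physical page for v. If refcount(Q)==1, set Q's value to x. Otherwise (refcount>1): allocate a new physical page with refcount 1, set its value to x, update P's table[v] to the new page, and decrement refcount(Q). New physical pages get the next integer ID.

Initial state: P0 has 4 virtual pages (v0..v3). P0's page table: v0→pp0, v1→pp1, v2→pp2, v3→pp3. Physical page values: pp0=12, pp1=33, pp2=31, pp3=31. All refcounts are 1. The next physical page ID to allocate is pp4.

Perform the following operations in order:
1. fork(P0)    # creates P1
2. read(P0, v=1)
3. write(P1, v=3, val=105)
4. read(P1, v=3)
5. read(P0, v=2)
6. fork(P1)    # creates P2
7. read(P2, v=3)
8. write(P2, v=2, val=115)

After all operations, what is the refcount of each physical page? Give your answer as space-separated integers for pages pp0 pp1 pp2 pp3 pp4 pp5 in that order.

Answer: 3 3 2 1 2 1

Derivation:
Op 1: fork(P0) -> P1. 4 ppages; refcounts: pp0:2 pp1:2 pp2:2 pp3:2
Op 2: read(P0, v1) -> 33. No state change.
Op 3: write(P1, v3, 105). refcount(pp3)=2>1 -> COPY to pp4. 5 ppages; refcounts: pp0:2 pp1:2 pp2:2 pp3:1 pp4:1
Op 4: read(P1, v3) -> 105. No state change.
Op 5: read(P0, v2) -> 31. No state change.
Op 6: fork(P1) -> P2. 5 ppages; refcounts: pp0:3 pp1:3 pp2:3 pp3:1 pp4:2
Op 7: read(P2, v3) -> 105. No state change.
Op 8: write(P2, v2, 115). refcount(pp2)=3>1 -> COPY to pp5. 6 ppages; refcounts: pp0:3 pp1:3 pp2:2 pp3:1 pp4:2 pp5:1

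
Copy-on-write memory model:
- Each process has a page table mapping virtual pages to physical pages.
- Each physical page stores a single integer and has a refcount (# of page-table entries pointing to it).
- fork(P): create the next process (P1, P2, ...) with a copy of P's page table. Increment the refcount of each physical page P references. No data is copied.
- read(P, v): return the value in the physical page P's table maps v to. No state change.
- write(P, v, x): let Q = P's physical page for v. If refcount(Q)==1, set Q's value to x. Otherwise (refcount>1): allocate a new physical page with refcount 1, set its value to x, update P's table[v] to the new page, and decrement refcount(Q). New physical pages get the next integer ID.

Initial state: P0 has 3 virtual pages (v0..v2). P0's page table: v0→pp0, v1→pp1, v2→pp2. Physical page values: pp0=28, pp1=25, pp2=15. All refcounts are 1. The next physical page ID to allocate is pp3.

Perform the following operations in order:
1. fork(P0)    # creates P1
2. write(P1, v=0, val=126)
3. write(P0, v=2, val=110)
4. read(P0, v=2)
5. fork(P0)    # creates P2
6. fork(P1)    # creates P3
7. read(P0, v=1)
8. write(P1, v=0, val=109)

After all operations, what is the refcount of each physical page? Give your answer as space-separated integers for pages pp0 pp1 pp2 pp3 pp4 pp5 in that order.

Answer: 2 4 2 1 2 1

Derivation:
Op 1: fork(P0) -> P1. 3 ppages; refcounts: pp0:2 pp1:2 pp2:2
Op 2: write(P1, v0, 126). refcount(pp0)=2>1 -> COPY to pp3. 4 ppages; refcounts: pp0:1 pp1:2 pp2:2 pp3:1
Op 3: write(P0, v2, 110). refcount(pp2)=2>1 -> COPY to pp4. 5 ppages; refcounts: pp0:1 pp1:2 pp2:1 pp3:1 pp4:1
Op 4: read(P0, v2) -> 110. No state change.
Op 5: fork(P0) -> P2. 5 ppages; refcounts: pp0:2 pp1:3 pp2:1 pp3:1 pp4:2
Op 6: fork(P1) -> P3. 5 ppages; refcounts: pp0:2 pp1:4 pp2:2 pp3:2 pp4:2
Op 7: read(P0, v1) -> 25. No state change.
Op 8: write(P1, v0, 109). refcount(pp3)=2>1 -> COPY to pp5. 6 ppages; refcounts: pp0:2 pp1:4 pp2:2 pp3:1 pp4:2 pp5:1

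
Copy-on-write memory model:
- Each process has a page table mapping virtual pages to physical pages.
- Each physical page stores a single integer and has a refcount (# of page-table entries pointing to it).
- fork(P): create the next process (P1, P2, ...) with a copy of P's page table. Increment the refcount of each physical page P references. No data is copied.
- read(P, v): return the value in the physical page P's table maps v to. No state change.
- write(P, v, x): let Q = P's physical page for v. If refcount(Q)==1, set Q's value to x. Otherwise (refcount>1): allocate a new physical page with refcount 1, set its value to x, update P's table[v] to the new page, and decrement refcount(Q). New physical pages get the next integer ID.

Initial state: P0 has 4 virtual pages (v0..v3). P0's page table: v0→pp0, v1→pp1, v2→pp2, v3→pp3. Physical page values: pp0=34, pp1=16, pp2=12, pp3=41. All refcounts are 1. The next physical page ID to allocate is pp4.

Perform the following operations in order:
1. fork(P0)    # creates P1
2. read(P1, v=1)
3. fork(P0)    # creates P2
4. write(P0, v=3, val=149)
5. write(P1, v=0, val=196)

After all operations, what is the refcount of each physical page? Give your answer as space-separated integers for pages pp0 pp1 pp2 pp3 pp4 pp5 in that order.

Op 1: fork(P0) -> P1. 4 ppages; refcounts: pp0:2 pp1:2 pp2:2 pp3:2
Op 2: read(P1, v1) -> 16. No state change.
Op 3: fork(P0) -> P2. 4 ppages; refcounts: pp0:3 pp1:3 pp2:3 pp3:3
Op 4: write(P0, v3, 149). refcount(pp3)=3>1 -> COPY to pp4. 5 ppages; refcounts: pp0:3 pp1:3 pp2:3 pp3:2 pp4:1
Op 5: write(P1, v0, 196). refcount(pp0)=3>1 -> COPY to pp5. 6 ppages; refcounts: pp0:2 pp1:3 pp2:3 pp3:2 pp4:1 pp5:1

Answer: 2 3 3 2 1 1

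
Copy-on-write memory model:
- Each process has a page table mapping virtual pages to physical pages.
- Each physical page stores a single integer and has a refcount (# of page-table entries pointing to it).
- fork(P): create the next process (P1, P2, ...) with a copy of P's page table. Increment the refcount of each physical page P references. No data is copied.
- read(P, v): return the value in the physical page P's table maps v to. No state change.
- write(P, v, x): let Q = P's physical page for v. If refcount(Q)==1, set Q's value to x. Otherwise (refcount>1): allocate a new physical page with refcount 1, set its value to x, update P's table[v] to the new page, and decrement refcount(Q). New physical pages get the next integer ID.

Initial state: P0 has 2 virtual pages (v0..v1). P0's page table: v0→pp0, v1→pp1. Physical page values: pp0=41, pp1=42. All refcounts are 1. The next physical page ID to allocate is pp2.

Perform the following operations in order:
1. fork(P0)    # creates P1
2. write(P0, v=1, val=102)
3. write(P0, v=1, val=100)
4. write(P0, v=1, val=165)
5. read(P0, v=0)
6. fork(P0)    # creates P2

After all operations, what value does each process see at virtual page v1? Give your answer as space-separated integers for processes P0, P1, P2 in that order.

Op 1: fork(P0) -> P1. 2 ppages; refcounts: pp0:2 pp1:2
Op 2: write(P0, v1, 102). refcount(pp1)=2>1 -> COPY to pp2. 3 ppages; refcounts: pp0:2 pp1:1 pp2:1
Op 3: write(P0, v1, 100). refcount(pp2)=1 -> write in place. 3 ppages; refcounts: pp0:2 pp1:1 pp2:1
Op 4: write(P0, v1, 165). refcount(pp2)=1 -> write in place. 3 ppages; refcounts: pp0:2 pp1:1 pp2:1
Op 5: read(P0, v0) -> 41. No state change.
Op 6: fork(P0) -> P2. 3 ppages; refcounts: pp0:3 pp1:1 pp2:2
P0: v1 -> pp2 = 165
P1: v1 -> pp1 = 42
P2: v1 -> pp2 = 165

Answer: 165 42 165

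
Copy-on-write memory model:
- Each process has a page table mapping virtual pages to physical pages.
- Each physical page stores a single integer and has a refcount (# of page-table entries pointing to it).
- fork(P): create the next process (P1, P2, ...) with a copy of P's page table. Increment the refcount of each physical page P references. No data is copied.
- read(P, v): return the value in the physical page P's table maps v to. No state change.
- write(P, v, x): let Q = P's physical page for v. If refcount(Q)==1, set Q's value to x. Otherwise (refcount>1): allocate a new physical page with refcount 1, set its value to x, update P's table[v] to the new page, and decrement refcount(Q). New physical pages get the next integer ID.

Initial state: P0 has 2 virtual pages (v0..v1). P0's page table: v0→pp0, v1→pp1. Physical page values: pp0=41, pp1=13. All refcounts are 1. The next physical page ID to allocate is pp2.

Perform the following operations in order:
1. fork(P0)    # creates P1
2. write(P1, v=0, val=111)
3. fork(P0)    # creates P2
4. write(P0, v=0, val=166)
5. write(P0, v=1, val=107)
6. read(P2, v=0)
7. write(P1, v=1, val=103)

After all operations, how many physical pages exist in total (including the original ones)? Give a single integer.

Op 1: fork(P0) -> P1. 2 ppages; refcounts: pp0:2 pp1:2
Op 2: write(P1, v0, 111). refcount(pp0)=2>1 -> COPY to pp2. 3 ppages; refcounts: pp0:1 pp1:2 pp2:1
Op 3: fork(P0) -> P2. 3 ppages; refcounts: pp0:2 pp1:3 pp2:1
Op 4: write(P0, v0, 166). refcount(pp0)=2>1 -> COPY to pp3. 4 ppages; refcounts: pp0:1 pp1:3 pp2:1 pp3:1
Op 5: write(P0, v1, 107). refcount(pp1)=3>1 -> COPY to pp4. 5 ppages; refcounts: pp0:1 pp1:2 pp2:1 pp3:1 pp4:1
Op 6: read(P2, v0) -> 41. No state change.
Op 7: write(P1, v1, 103). refcount(pp1)=2>1 -> COPY to pp5. 6 ppages; refcounts: pp0:1 pp1:1 pp2:1 pp3:1 pp4:1 pp5:1

Answer: 6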